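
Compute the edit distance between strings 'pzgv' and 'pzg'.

Let D[i][j] be the edit distance between the first i characters of 'pzgv' and the first j characters of 'pzg', with D[i][0] = i, D[0][j] = j, and D[i][j] = D[i-1][j-1] if the characters match, else 1 + min(D[i-1][j], D[i][j-1], D[i-1][j-1]). Filling the table (rows: prefixes of 'pzgv', columns: prefixes of 'pzg'):
     ε  p  z  g
  ε  0  1  2  3
  p  1  0  1  2
  z  2  1  0  1
  g  3  2  1  0
  v  4  3  2  1
The bottom-right entry gives D[4][3] = 1, so no sequence of fewer than 1 edit works. Backtracking through the table gives one optimal edit sequence (1 edit):
  pzgv → pzg (del v @4)
Edit distance = 1.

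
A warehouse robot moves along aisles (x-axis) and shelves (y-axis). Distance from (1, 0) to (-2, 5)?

Σ|x_i - y_i| = |1 - (-2)| + |0 - 5| = 3 + 5 = 8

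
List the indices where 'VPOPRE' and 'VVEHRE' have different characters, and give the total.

Differing positions: 2, 3, 4. Hamming distance = 3.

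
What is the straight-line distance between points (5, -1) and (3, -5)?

√(Σ(x_i - y_i)²) = √((5 - 3)² + (-1 - (-5))²)
= √(2² + 4²) = √(4 + 16) = √20 ≈ 4.4721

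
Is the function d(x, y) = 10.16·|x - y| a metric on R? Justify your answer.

Yes. Since |x - y| is a metric on R and 10.16 > 0, the positive scalar multiple 10.16·|x - y| is also a metric: scaling by a positive constant preserves non-negativity, identity (d=0 ⟺ |x-y|=0 ⟺ x=y), symmetry, and the triangle inequality.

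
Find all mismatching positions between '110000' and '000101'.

Differing positions: 1, 2, 4, 6. Hamming distance = 4.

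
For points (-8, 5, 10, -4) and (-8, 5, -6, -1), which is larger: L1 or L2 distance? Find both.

L1 = |-8 - (-8)| + |5 - 5| + |10 - (-6)| + |-4 - (-1)| = 0 + 0 + 16 + 3 = 19
L2 = √(0² + 0² + 16² + 3²) = √265 ≈ 16.2788
L1 ≥ L2 always (equality iff movement is along one axis); L1 > L2 here.
Ratio L1/L2 = 19/√265 ≈ 1.1672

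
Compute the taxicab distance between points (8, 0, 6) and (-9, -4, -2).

Σ|x_i - y_i| = |8 - (-9)| + |0 - (-4)| + |6 - (-2)| = 17 + 4 + 8 = 29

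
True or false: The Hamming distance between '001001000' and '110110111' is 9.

Differing positions: 1, 2, 3, 4, 5, 6, 7, 8, 9. Hamming distance = 9, so the claim is true.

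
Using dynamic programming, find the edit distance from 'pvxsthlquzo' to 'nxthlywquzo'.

Let D[i][j] be the edit distance between the first i characters of 'pvxsthlquzo' and the first j characters of 'nxthlywquzo', with D[i][0] = i, D[0][j] = j, and D[i][j] = D[i-1][j-1] if the characters match, else 1 + min(D[i-1][j], D[i][j-1], D[i-1][j-1]). Filling the table (rows: prefixes of 'pvxsthlquzo', columns: prefixes of 'nxthlywquzo'):
     ε  n  x  t  h  l  y  w  q  u  z  o
  ε  0  1  2  3  4  5  6  7  8  9 10 11
  p  1  1  2  3  4  5  6  7  8  9 10 11
  v  2  2  2  3  4  5  6  7  8  9 10 11
  x  3  3  2  3  4  5  6  7  8  9 10 11
  s  4  4  3  3  4  5  6  7  8  9 10 11
  t  5  5  4  3  4  5  6  7  8  9 10 11
  h  6  6  5  4  3  4  5  6  7  8  9 10
  l  7  7  6  5  4  3  4  5  6  7  8  9
  q  8  8  7  6  5  4  4  5  5  6  7  8
  u  9  9  8  7  6  5  5  5  6  5  6  7
  z 10 10  9  8  7  6  6  6  6  6  5  6
  o 11 11 10  9  8  7  7  7  7  7  6  5
The bottom-right entry gives D[11][11] = 5, so no sequence of fewer than 5 edits works. Backtracking through the table gives one optimal edit sequence (5 edits):
  pvxsthlquzo → vxsthlquzo (del p @1)
  vxsthlquzo → nxsthlquzo (sub v→n @1)
  nxsthlquzo → nxthlquzo (del s @3)
  nxthlquzo → nxthlyquzo (ins y @6)
  nxthlyquzo → nxthlywquzo (ins w @7)
Edit distance = 5.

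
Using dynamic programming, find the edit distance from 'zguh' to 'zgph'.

Let D[i][j] be the edit distance between the first i characters of 'zguh' and the first j characters of 'zgph', with D[i][0] = i, D[0][j] = j, and D[i][j] = D[i-1][j-1] if the characters match, else 1 + min(D[i-1][j], D[i][j-1], D[i-1][j-1]). Filling the table (rows: prefixes of 'zguh', columns: prefixes of 'zgph'):
     ε  z  g  p  h
  ε  0  1  2  3  4
  z  1  0  1  2  3
  g  2  1  0  1  2
  u  3  2  1  1  2
  h  4  3  2  2  1
The bottom-right entry gives D[4][4] = 1, so no sequence of fewer than 1 edit works. Backtracking through the table gives one optimal edit sequence (1 edit):
  zguh → zgph (sub u→p @3)
Edit distance = 1.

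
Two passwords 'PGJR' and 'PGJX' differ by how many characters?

Differing positions: 4. Hamming distance = 1.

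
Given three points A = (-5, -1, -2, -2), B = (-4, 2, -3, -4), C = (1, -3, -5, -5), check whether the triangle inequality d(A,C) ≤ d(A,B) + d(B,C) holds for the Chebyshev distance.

d(A,B) = max(1, 3, 1, 2) = 3, d(B,C) = max(5, 5, 2, 1) = 5, d(A,C) = max(6, 2, 3, 3) = 6.
d(A,C) = 6 ≤ 3 + 5 = 8. Triangle inequality is satisfied.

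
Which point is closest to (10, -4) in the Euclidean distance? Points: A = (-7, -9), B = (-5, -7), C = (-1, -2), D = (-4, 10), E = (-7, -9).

Distances: d(A) ≈ 17.72, d(B) ≈ 15.2971, d(C) ≈ 11.1803, d(D) ≈ 19.799, d(E) ≈ 17.72. Nearest: C = (-1, -2) with distance 11.1803.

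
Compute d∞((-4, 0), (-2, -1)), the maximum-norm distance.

max(|x_i - y_i|) = max(|-4 - (-2)|, |0 - (-1)|) = max(2, 1) = 2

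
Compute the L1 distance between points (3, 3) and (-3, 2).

Σ|x_i - y_i| = |3 - (-3)| + |3 - 2| = 6 + 1 = 7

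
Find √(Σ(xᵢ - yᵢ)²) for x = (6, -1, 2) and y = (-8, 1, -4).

√(Σ(x_i - y_i)²) = √((6 - (-8))² + (-1 - 1)² + (2 - (-4))²)
= √(14² + (-2)² + 6²) = √(196 + 4 + 36) = √236 ≈ 15.3623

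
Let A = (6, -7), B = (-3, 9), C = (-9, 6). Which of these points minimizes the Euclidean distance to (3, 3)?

Distances: d(A) ≈ 10.4403, d(B) ≈ 8.4853, d(C) ≈ 12.3693. Nearest: B = (-3, 9) with distance 8.4853.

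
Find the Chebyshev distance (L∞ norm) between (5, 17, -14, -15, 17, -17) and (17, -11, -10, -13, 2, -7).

max(|x_i - y_i|) = max(|5 - 17|, |17 - (-11)|, |-14 - (-10)|, |-15 - (-13)|, |17 - 2|, |-17 - (-7)|) = max(12, 28, 4, 2, 15, 10) = 28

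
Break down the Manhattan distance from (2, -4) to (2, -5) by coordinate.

Σ|x_i - y_i| = |2 - 2| + |-4 - (-5)| = 0 + 1 = 1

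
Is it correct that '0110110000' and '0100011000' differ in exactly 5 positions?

Differing positions: 3, 5, 7. Hamming distance = 3, so the claim that d_H = 5 is false.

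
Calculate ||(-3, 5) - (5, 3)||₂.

√(Σ(x_i - y_i)²) = √((-3 - 5)² + (5 - 3)²)
= √((-8)² + 2²) = √(64 + 4) = √68 ≈ 8.2462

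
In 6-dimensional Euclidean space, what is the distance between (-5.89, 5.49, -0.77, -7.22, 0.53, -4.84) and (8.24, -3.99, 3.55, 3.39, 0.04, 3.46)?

√(Σ(x_i - y_i)²) = √((-5.89 - 8.24)² + (5.49 - (-3.99))² + (-0.77 - 3.55)² + (-7.22 - 3.39)² + (0.53 - 0.04)² + (-4.84 - 3.46)²)
= √((-14.13)² + 9.48² + (-4.32)² + (-10.61)² + 0.49² + (-8.3)²) = √(199.6569 + 89.8704 + 18.6624 + 112.5721 + 0.2401 + 68.89) = √489.8919 ≈ 22.1335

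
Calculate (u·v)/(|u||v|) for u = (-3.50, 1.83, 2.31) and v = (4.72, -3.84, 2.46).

With u = (-3.50, 1.83, 2.31), v = (4.72, -3.84, 2.46):
u·v = (-3.5)·4.72 + 1.83·(-3.84) + 2.31·2.46 = (-16.52) + (-7.0272) + 5.6826 = -17.8646.
|u| = √((-3.5)² + 1.83² + 2.31²) = √(12.25 + 3.3489 + 5.3361) = √20.935, |v| = √(4.72² + (-3.84)² + 2.46²) = √(22.2784 + 14.7456 + 6.0516) = √43.0756.
cos θ = (u·v)/(|u||v|) = -17.8646/(√20.935·√43.0756) ≈ -0.5949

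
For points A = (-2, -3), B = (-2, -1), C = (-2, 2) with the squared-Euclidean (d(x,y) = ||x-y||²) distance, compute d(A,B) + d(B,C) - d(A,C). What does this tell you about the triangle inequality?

d(A,B) = 0² + 2² = 4, d(B,C) = 0² + 3² = 9, d(A,C) = 0² + 5² = 25.
d(A,B) + d(B,C) - d(A,C) = 4 + 9 - 25 = 13 - 25 = -12. This is < 0, so the triangle inequality FAILS for these points (squared-Euclidean is not a metric).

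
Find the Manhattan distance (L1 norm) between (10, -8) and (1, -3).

Σ|x_i - y_i| = |10 - 1| + |-8 - (-3)| = 9 + 5 = 14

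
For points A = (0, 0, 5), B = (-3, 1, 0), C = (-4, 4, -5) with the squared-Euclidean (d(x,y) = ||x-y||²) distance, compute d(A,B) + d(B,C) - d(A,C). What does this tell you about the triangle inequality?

d(A,B) = 3² + 1² + 5² = 35, d(B,C) = 1² + 3² + 5² = 35, d(A,C) = 4² + 4² + 10² = 132.
d(A,B) + d(B,C) - d(A,C) = 35 + 35 - 132 = 70 - 132 = -62. This is < 0, so the triangle inequality FAILS for these points (squared-Euclidean is not a metric).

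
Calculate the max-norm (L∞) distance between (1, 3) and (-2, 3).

max(|x_i - y_i|) = max(|1 - (-2)|, |3 - 3|) = max(3, 0) = 3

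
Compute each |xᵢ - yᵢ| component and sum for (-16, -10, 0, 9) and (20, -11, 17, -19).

Σ|x_i - y_i| = |-16 - 20| + |-10 - (-11)| + |0 - 17| + |9 - (-19)| = 36 + 1 + 17 + 28 = 82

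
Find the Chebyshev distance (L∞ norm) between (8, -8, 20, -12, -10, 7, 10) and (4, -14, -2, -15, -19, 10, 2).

max(|x_i - y_i|) = max(|8 - 4|, |-8 - (-14)|, |20 - (-2)|, |-12 - (-15)|, |-10 - (-19)|, |7 - 10|, |10 - 2|) = max(4, 6, 22, 3, 9, 3, 8) = 22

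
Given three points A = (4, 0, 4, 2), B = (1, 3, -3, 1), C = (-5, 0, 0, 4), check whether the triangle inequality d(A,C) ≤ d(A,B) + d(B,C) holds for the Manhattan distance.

d(A,B) = 3 + 3 + 7 + 1 = 14, d(B,C) = 6 + 3 + 3 + 3 = 15, d(A,C) = 9 + 0 + 4 + 2 = 15.
d(A,C) = 15 ≤ 14 + 15 = 29. Triangle inequality is satisfied.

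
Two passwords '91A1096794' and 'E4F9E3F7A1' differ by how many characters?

Differing positions: 1, 2, 3, 4, 5, 6, 7, 9, 10. Hamming distance = 9.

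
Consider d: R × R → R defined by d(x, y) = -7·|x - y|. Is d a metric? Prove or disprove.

No. With c = -7 < 0, d fails non-negativity: d(9, 15) = -7·|9 - 15| = -7·6 = -42 < 0.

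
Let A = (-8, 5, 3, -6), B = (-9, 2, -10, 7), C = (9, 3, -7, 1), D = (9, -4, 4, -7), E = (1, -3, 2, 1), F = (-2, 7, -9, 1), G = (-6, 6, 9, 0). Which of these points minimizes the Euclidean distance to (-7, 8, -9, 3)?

Distances: d(A) ≈ 15.3297, d(B) ≈ 7.5498, d(C) = 17, d(D) ≈ 25.865, d(E) ≈ 17.6068, d(F) ≈ 5.4772, d(G) ≈ 18.3848. Nearest: F = (-2, 7, -9, 1) with distance 5.4772.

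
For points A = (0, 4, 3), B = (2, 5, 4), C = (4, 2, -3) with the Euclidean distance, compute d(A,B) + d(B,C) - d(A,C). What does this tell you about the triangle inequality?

d(A,B) = √(2² + 1² + 1²) = √6 ≈ 2.4495, d(B,C) = √(2² + 3² + 7²) = √62 ≈ 7.874, d(A,C) = √(4² + 2² + 6²) = √56 ≈ 7.4833.
d(A,B) + d(B,C) - d(A,C) = 2.4495 + 7.874 - 7.4833 = 10.3235 - 7.4833 = 2.8402 (to 4 decimal places). This is ≥ 0, so the triangle inequality holds for these points.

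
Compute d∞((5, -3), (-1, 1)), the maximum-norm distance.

max(|x_i - y_i|) = max(|5 - (-1)|, |-3 - 1|) = max(6, 4) = 6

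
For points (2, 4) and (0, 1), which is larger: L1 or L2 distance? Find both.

L1 = |2 - 0| + |4 - 1| = 2 + 3 = 5
L2 = √(2² + 3²) = √13 ≈ 3.6056
L1 ≥ L2 always (equality iff movement is along one axis); L1 > L2 here.
Ratio L1/L2 = 5/√13 ≈ 1.3868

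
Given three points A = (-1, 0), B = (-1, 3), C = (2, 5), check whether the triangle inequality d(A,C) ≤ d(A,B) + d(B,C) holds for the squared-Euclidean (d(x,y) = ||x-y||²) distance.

d(A,B) = 0² + 3² = 9, d(B,C) = 3² + 2² = 13, d(A,C) = 3² + 5² = 34.
d(A,C) = 34 > 9 + 13 = 22. Triangle inequality is VIOLATED. (Squared-Euclidean is not a metric — this is a counterexample.)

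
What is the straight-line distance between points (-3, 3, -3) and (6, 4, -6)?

√(Σ(x_i - y_i)²) = √((-3 - 6)² + (3 - 4)² + (-3 - (-6))²)
= √((-9)² + (-1)² + 3²) = √(81 + 1 + 9) = √91 ≈ 9.5394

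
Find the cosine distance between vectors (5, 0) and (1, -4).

With u = (5, 0), v = (1, -4):
u·v = 5·1 + 0·(-4) = 5 + 0 = 5.
|u| = √(5² + 0²) = √25, |v| = √(1² + (-4)²) = √17, so |u||v| = √(25·17) = √425.
cos θ = (u·v)/(|u||v|) = 5/√425 ≈ 0.2425
Cosine distance = 1 - cos θ ≈ 1 - 0.2425 = 0.7575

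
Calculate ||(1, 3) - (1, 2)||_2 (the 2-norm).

(Σ|x_i - y_i|^2)^(1/2) = (|1 - 1|^2 + |3 - 2|^2)^(1/2)
= (0^2 + 1^2)^(1/2) = (0 + 1)^(1/2) = (1)^(1/2) = 1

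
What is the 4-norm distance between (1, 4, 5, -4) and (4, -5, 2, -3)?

(Σ|x_i - y_i|^4)^(1/4) = (|1 - 4|^4 + |4 - (-5)|^4 + |5 - 2|^4 + |-4 - (-3)|^4)^(1/4)
= (3^4 + 9^4 + 3^4 + 1^4)^(1/4) = (81 + 6561 + 81 + 1)^(1/4) = (6724)^(1/4) ≈ 9.0554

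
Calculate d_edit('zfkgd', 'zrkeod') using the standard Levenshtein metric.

Let D[i][j] be the edit distance between the first i characters of 'zfkgd' and the first j characters of 'zrkeod', with D[i][0] = i, D[0][j] = j, and D[i][j] = D[i-1][j-1] if the characters match, else 1 + min(D[i-1][j], D[i][j-1], D[i-1][j-1]). Filling the table (rows: prefixes of 'zfkgd', columns: prefixes of 'zrkeod'):
     ε  z  r  k  e  o  d
  ε  0  1  2  3  4  5  6
  z  1  0  1  2  3  4  5
  f  2  1  1  2  3  4  5
  k  3  2  2  1  2  3  4
  g  4  3  3  2  2  3  4
  d  5  4  4  3  3  3  3
The bottom-right entry gives D[5][6] = 3, so no sequence of fewer than 3 edits works. Backtracking through the table gives one optimal edit sequence (3 edits):
  zfkgd → zrkgd (sub f→r @2)
  zrkgd → zrkegd (ins e @4)
  zrkegd → zrkeod (sub g→o @5)
Edit distance = 3.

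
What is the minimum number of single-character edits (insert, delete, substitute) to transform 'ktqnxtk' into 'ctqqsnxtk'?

Let D[i][j] be the edit distance between the first i characters of 'ktqnxtk' and the first j characters of 'ctqqsnxtk', with D[i][0] = i, D[0][j] = j, and D[i][j] = D[i-1][j-1] if the characters match, else 1 + min(D[i-1][j], D[i][j-1], D[i-1][j-1]). Filling the table (rows: prefixes of 'ktqnxtk', columns: prefixes of 'ctqqsnxtk'):
     ε  c  t  q  q  s  n  x  t  k
  ε  0  1  2  3  4  5  6  7  8  9
  k  1  1  2  3  4  5  6  7  8  8
  t  2  2  1  2  3  4  5  6  7  8
  q  3  3  2  1  2  3  4  5  6  7
  n  4  4  3  2  2  3  3  4  5  6
  x  5  5  4  3  3  3  4  3  4  5
  t  6  6  5  4  4  4  4  4  3  4
  k  7  7  6  5  5  5  5  5  4  3
The bottom-right entry gives D[7][9] = 3, so no sequence of fewer than 3 edits works. Backtracking through the table gives one optimal edit sequence (3 edits):
  ktqnxtk → ctqnxtk (sub k→c @1)
  ctqnxtk → ctqqnxtk (ins q @3)
  ctqqnxtk → ctqqsnxtk (ins s @5)
Edit distance = 3.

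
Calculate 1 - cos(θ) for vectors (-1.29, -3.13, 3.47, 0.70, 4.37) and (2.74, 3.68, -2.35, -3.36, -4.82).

With u = (-1.29, -3.13, 3.47, 0.70, 4.37), v = (2.74, 3.68, -2.35, -3.36, -4.82):
u·v = (-1.29)·2.74 + (-3.13)·3.68 + 3.47·(-2.35) + 0.7·(-3.36) + 4.37·(-4.82) = (-3.5346) + (-11.5184) + (-8.1545) + (-2.352) + (-21.0634) = -46.6229.
|u| = √((-1.29)² + (-3.13)² + 3.47² + 0.7² + 4.37²) = √(1.6641 + 9.7969 + 12.0409 + 0.49 + 19.0969) = √43.0888, |v| = √(2.74² + 3.68² + (-2.35)² + (-3.36)² + (-4.82)²) = √(7.5076 + 13.5424 + 5.5225 + 11.2896 + 23.2324) = √61.0945.
cos θ = (u·v)/(|u||v|) = -46.6229/(√43.0888·√61.0945) ≈ -0.9087
Cosine distance = 1 - cos θ ≈ 1 - (-0.9087) = 1.9087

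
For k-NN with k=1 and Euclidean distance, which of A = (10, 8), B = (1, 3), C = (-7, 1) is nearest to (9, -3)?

Distances: d(A) ≈ 11.0454, d(B) = 10, d(C) ≈ 16.4924. Nearest: B = (1, 3) with distance 10.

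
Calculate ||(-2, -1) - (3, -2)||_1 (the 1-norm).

Σ|x_i - y_i| = |-2 - 3| + |-1 - (-2)| = 5 + 1 = 6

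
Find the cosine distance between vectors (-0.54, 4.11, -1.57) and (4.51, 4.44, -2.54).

With u = (-0.54, 4.11, -1.57), v = (4.51, 4.44, -2.54):
u·v = (-0.54)·4.51 + 4.11·4.44 + (-1.57)·(-2.54) = (-2.4354) + 18.2484 + 3.9878 = 19.8008.
|u| = √((-0.54)² + 4.11² + (-1.57)²) = √(0.2916 + 16.8921 + 2.4649) = √19.6486, |v| = √(4.51² + 4.44² + (-2.54)²) = √(20.3401 + 19.7136 + 6.4516) = √46.5053.
cos θ = (u·v)/(|u||v|) = 19.8008/(√19.6486·√46.5053) ≈ 0.655
Cosine distance = 1 - cos θ ≈ 1 - 0.655 = 0.345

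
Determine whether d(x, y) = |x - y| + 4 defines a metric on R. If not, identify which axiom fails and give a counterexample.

No. d fails identity of indiscernibles (specifically d(x,x) = 0): d(-5, -5) = |-5 - (-5)| + 4 = 0 + 4 = 4 ≠ 0.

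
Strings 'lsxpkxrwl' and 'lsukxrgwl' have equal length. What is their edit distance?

Let D[i][j] be the edit distance between the first i characters of 'lsxpkxrwl' and the first j characters of 'lsukxrgwl', with D[i][0] = i, D[0][j] = j, and D[i][j] = D[i-1][j-1] if the characters match, else 1 + min(D[i-1][j], D[i][j-1], D[i-1][j-1]). Filling the table (rows: prefixes of 'lsxpkxrwl', columns: prefixes of 'lsukxrgwl'):
     ε  l  s  u  k  x  r  g  w  l
  ε  0  1  2  3  4  5  6  7  8  9
  l  1  0  1  2  3  4  5  6  7  8
  s  2  1  0  1  2  3  4  5  6  7
  x  3  2  1  1  2  2  3  4  5  6
  p  4  3  2  2  2  3  3  4  5  6
  k  5  4  3  3  2  3  4  4  5  6
  x  6  5  4  4  3  2  3  4  5  6
  r  7  6  5  5  4  3  2  3  4  5
  w  8  7  6  6  5  4  3  3  3  4
  l  9  8  7  7  6  5  4  4  4  3
The bottom-right entry gives D[9][9] = 3, so no sequence of fewer than 3 edits works. Backtracking through the table gives one optimal edit sequence (3 edits):
  lsxpkxrwl → lspkxrwl (del x @3)
  lspkxrwl → lsukxrwl (sub p→u @3)
  lsukxrwl → lsukxrgwl (ins g @7)
Edit distance = 3.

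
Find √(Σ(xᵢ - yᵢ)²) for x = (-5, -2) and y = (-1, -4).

√(Σ(x_i - y_i)²) = √((-5 - (-1))² + (-2 - (-4))²)
= √((-4)² + 2²) = √(16 + 4) = √20 ≈ 4.4721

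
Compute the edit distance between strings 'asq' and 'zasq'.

Let D[i][j] be the edit distance between the first i characters of 'asq' and the first j characters of 'zasq', with D[i][0] = i, D[0][j] = j, and D[i][j] = D[i-1][j-1] if the characters match, else 1 + min(D[i-1][j], D[i][j-1], D[i-1][j-1]). Filling the table (rows: prefixes of 'asq', columns: prefixes of 'zasq'):
     ε  z  a  s  q
  ε  0  1  2  3  4
  a  1  1  1  2  3
  s  2  2  2  1  2
  q  3  3  3  2  1
The bottom-right entry gives D[3][4] = 1, so no sequence of fewer than 1 edit works. Backtracking through the table gives one optimal edit sequence (1 edit):
  asq → zasq (ins z @1)
Edit distance = 1.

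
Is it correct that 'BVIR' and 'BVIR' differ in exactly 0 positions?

Differing positions: none. Hamming distance = 0, so the claim is true.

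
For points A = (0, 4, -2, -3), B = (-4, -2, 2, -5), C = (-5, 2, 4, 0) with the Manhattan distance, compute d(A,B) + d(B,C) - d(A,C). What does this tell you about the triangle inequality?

d(A,B) = 4 + 6 + 4 + 2 = 16, d(B,C) = 1 + 4 + 2 + 5 = 12, d(A,C) = 5 + 2 + 6 + 3 = 16.
d(A,B) + d(B,C) - d(A,C) = 16 + 12 - 16 = 28 - 16 = 12. This is ≥ 0, so the triangle inequality holds for these points.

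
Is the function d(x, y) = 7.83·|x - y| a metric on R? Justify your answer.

Yes. Since |x - y| is a metric on R and 7.83 > 0, the positive scalar multiple 7.83·|x - y| is also a metric: scaling by a positive constant preserves non-negativity, identity (d=0 ⟺ |x-y|=0 ⟺ x=y), symmetry, and the triangle inequality.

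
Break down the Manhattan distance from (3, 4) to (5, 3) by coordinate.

Σ|x_i - y_i| = |3 - 5| + |4 - 3| = 2 + 1 = 3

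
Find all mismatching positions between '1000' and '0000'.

Differing positions: 1. Hamming distance = 1.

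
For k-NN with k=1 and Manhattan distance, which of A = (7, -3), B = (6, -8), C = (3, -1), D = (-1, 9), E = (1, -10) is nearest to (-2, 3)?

Distances: d(A) = 15, d(B) = 19, d(C) = 9, d(D) = 7, d(E) = 16. Nearest: D = (-1, 9) with distance 7.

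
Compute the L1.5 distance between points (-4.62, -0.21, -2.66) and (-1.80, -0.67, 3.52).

(Σ|x_i - y_i|^1.5)^(1/1.5) = (|-4.62 - (-1.8)|^1.5 + |-0.21 - (-0.67)|^1.5 + |-2.66 - 3.52|^1.5)^(1/1.5)
= (2.82^1.5 + 0.46^1.5 + 6.18^1.5)^(1/1.5) ≈ (4.7356 + 0.312 + 15.3632)^(1/1.5) = (20.4108)^(1/1.5) ≈ 7.4686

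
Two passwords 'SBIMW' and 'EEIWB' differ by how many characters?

Differing positions: 1, 2, 4, 5. Hamming distance = 4.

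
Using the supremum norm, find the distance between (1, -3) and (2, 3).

max(|x_i - y_i|) = max(|1 - 2|, |-3 - 3|) = max(1, 6) = 6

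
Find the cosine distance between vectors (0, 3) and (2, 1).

With u = (0, 3), v = (2, 1):
u·v = 0·2 + 3·1 = 0 + 3 = 3.
|u| = √(0² + 3²) = √9, |v| = √(2² + 1²) = √5, so |u||v| = √(9·5) = √45.
cos θ = (u·v)/(|u||v|) = 3/√45 ≈ 0.4472
Cosine distance = 1 - cos θ ≈ 1 - 0.4472 = 0.5528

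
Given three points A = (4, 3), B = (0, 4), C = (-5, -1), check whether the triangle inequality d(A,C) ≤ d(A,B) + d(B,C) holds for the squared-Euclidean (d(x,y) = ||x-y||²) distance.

d(A,B) = 4² + 1² = 17, d(B,C) = 5² + 5² = 50, d(A,C) = 9² + 4² = 97.
d(A,C) = 97 > 17 + 50 = 67. Triangle inequality is VIOLATED. (Squared-Euclidean is not a metric — this is a counterexample.)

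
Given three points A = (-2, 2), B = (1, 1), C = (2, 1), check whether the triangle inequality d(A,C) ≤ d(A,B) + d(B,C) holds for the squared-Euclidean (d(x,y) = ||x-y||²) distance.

d(A,B) = 3² + 1² = 10, d(B,C) = 1² + 0² = 1, d(A,C) = 4² + 1² = 17.
d(A,C) = 17 > 10 + 1 = 11. Triangle inequality is VIOLATED. (Squared-Euclidean is not a metric — this is a counterexample.)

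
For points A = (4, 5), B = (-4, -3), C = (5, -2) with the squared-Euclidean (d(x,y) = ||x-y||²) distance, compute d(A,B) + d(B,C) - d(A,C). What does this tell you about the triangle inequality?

d(A,B) = 8² + 8² = 128, d(B,C) = 9² + 1² = 82, d(A,C) = 1² + 7² = 50.
d(A,B) + d(B,C) - d(A,C) = 128 + 82 - 50 = 210 - 50 = 160. This is ≥ 0, so the triangle inequality holds for these points.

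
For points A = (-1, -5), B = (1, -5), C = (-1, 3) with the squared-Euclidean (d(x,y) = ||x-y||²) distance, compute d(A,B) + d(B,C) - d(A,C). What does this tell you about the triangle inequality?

d(A,B) = 2² + 0² = 4, d(B,C) = 2² + 8² = 68, d(A,C) = 0² + 8² = 64.
d(A,B) + d(B,C) - d(A,C) = 4 + 68 - 64 = 72 - 64 = 8. This is ≥ 0, so the triangle inequality holds for these points.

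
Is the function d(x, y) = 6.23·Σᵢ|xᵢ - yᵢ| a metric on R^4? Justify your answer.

Yes. The L1 (Manhattan) norm induces a metric on R^4, and multiplying a metric by a positive constant 6.23 > 0 preserves all four axioms: non-negativity (6.23·||x-y|| ≥ 0), identity (6.23·||x-y|| = 0 ⟺ ||x-y|| = 0 ⟺ x = y), symmetry (||x-y|| = ||y-x||), and the triangle inequality (6.23·||x-z|| ≤ 6.23·||x-y|| + 6.23·||y-z||). So d is a metric.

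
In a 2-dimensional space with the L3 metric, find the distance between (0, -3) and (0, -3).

(Σ|x_i - y_i|^3)^(1/3) = (|0 - 0|^3 + |-3 - (-3)|^3)^(1/3)
= (0^3 + 0^3)^(1/3) = (0 + 0)^(1/3) = (0)^(1/3) = 0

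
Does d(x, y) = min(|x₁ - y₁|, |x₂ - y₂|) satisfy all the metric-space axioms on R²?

No. d fails identity of indiscernibles: take x = (-3, 0) and y = (-3, 2). Then d(x,y) = min(|-3 - (-3)|, |0 - 2|) = min(0, 2) = 0, yet x ≠ y.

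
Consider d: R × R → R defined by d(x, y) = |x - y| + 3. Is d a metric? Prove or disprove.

No. d fails identity of indiscernibles (specifically d(x,x) = 0): d(0, 0) = |0 - 0| + 3 = 0 + 3 = 3 ≠ 0.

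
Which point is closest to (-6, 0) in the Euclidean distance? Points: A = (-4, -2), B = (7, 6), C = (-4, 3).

Distances: d(A) ≈ 2.8284, d(B) ≈ 14.3178, d(C) ≈ 3.6056. Nearest: A = (-4, -2) with distance 2.8284.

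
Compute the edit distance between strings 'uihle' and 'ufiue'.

Let D[i][j] be the edit distance between the first i characters of 'uihle' and the first j characters of 'ufiue', with D[i][0] = i, D[0][j] = j, and D[i][j] = D[i-1][j-1] if the characters match, else 1 + min(D[i-1][j], D[i][j-1], D[i-1][j-1]). Filling the table (rows: prefixes of 'uihle', columns: prefixes of 'ufiue'):
     ε  u  f  i  u  e
  ε  0  1  2  3  4  5
  u  1  0  1  2  3  4
  i  2  1  1  1  2  3
  h  3  2  2  2  2  3
  l  4  3  3  3  3  3
  e  5  4  4  4  4  3
The bottom-right entry gives D[5][5] = 3, so no sequence of fewer than 3 edits works. Backtracking through the table gives one optimal edit sequence (3 edits):
  uihle → ufhle (sub i→f @2)
  ufhle → ufile (sub h→i @3)
  ufile → ufiue (sub l→u @4)
Edit distance = 3.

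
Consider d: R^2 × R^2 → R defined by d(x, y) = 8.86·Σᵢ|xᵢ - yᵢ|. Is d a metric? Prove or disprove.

Yes. The L1 (Manhattan) norm induces a metric on R^2, and multiplying a metric by a positive constant 8.86 > 0 preserves all four axioms: non-negativity (8.86·||x-y|| ≥ 0), identity (8.86·||x-y|| = 0 ⟺ ||x-y|| = 0 ⟺ x = y), symmetry (||x-y|| = ||y-x||), and the triangle inequality (8.86·||x-z|| ≤ 8.86·||x-y|| + 8.86·||y-z||). So d is a metric.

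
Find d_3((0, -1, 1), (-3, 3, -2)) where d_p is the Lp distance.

(Σ|x_i - y_i|^3)^(1/3) = (|0 - (-3)|^3 + |-1 - 3|^3 + |1 - (-2)|^3)^(1/3)
= (3^3 + 4^3 + 3^3)^(1/3) = (27 + 64 + 27)^(1/3) = (118)^(1/3) ≈ 4.9049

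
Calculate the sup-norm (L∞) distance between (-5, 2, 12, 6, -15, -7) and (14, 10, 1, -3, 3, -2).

max(|x_i - y_i|) = max(|-5 - 14|, |2 - 10|, |12 - 1|, |6 - (-3)|, |-15 - 3|, |-7 - (-2)|) = max(19, 8, 11, 9, 18, 5) = 19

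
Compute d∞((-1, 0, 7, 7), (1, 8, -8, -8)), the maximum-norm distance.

max(|x_i - y_i|) = max(|-1 - 1|, |0 - 8|, |7 - (-8)|, |7 - (-8)|) = max(2, 8, 15, 15) = 15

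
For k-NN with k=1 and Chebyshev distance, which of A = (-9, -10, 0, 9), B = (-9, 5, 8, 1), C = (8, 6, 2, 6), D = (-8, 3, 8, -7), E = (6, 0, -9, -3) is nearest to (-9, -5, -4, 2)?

Distances: d(A) = 7, d(B) = 12, d(C) = 17, d(D) = 12, d(E) = 15. Nearest: A = (-9, -10, 0, 9) with distance 7.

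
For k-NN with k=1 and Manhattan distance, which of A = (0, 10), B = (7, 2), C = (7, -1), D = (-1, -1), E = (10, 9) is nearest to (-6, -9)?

Distances: d(A) = 25, d(B) = 24, d(C) = 21, d(D) = 13, d(E) = 34. Nearest: D = (-1, -1) with distance 13.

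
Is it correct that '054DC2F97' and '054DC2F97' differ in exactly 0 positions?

Differing positions: none. Hamming distance = 0, so the claim is true.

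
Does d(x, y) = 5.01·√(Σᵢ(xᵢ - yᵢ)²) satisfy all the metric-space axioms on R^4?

Yes. The L2 (Euclidean) norm induces a metric on R^4, and multiplying a metric by a positive constant 5.01 > 0 preserves all four axioms: non-negativity (5.01·||x-y|| ≥ 0), identity (5.01·||x-y|| = 0 ⟺ ||x-y|| = 0 ⟺ x = y), symmetry (||x-y|| = ||y-x||), and the triangle inequality (5.01·||x-z|| ≤ 5.01·||x-y|| + 5.01·||y-z||). So d is a metric.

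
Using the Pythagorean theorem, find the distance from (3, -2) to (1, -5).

√(Σ(x_i - y_i)²) = √((3 - 1)² + (-2 - (-5))²)
= √(2² + 3²) = √(4 + 9) = √13 ≈ 3.6056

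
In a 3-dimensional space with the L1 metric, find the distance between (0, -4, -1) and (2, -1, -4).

Σ|x_i - y_i| = |0 - 2| + |-4 - (-1)| + |-1 - (-4)| = 2 + 3 + 3 = 8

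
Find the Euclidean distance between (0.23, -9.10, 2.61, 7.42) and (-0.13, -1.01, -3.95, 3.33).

√(Σ(x_i - y_i)²) = √((0.23 - (-0.13))² + (-9.1 - (-1.01))² + (2.61 - (-3.95))² + (7.42 - 3.33)²)
= √(0.36² + (-8.09)² + 6.56² + 4.09²) = √(0.1296 + 65.4481 + 43.0336 + 16.7281) = √125.3394 ≈ 11.1955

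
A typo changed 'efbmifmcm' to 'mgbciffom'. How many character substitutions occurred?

Differing positions: 1, 2, 4, 7, 8. Hamming distance = 5.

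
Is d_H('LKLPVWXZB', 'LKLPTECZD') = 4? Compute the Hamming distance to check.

Differing positions: 5, 6, 7, 9. Hamming distance = 4, so the claim is true.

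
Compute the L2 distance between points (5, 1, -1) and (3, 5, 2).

(Σ|x_i - y_i|^2)^(1/2) = (|5 - 3|^2 + |1 - 5|^2 + |-1 - 2|^2)^(1/2)
= (2^2 + 4^2 + 3^2)^(1/2) = (4 + 16 + 9)^(1/2) = (29)^(1/2) ≈ 5.3852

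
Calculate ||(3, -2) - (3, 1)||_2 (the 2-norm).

(Σ|x_i - y_i|^2)^(1/2) = (|3 - 3|^2 + |-2 - 1|^2)^(1/2)
= (0^2 + 3^2)^(1/2) = (0 + 9)^(1/2) = (9)^(1/2) = 3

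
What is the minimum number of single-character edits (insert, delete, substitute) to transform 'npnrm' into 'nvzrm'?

Let D[i][j] be the edit distance between the first i characters of 'npnrm' and the first j characters of 'nvzrm', with D[i][0] = i, D[0][j] = j, and D[i][j] = D[i-1][j-1] if the characters match, else 1 + min(D[i-1][j], D[i][j-1], D[i-1][j-1]). Filling the table (rows: prefixes of 'npnrm', columns: prefixes of 'nvzrm'):
     ε  n  v  z  r  m
  ε  0  1  2  3  4  5
  n  1  0  1  2  3  4
  p  2  1  1  2  3  4
  n  3  2  2  2  3  4
  r  4  3  3  3  2  3
  m  5  4  4  4  3  2
The bottom-right entry gives D[5][5] = 2, so no sequence of fewer than 2 edits works. Backtracking through the table gives one optimal edit sequence (2 edits):
  npnrm → nvnrm (sub p→v @2)
  nvnrm → nvzrm (sub n→z @3)
Edit distance = 2.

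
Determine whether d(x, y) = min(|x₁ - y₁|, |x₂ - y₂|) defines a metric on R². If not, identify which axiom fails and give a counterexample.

No. d fails identity of indiscernibles: take x = (5, 0) and y = (5, 2). Then d(x,y) = min(|5 - 5|, |0 - 2|) = min(0, 2) = 0, yet x ≠ y.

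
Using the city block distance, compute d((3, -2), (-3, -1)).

Σ|x_i - y_i| = |3 - (-3)| + |-2 - (-1)| = 6 + 1 = 7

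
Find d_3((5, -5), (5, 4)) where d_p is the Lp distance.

(Σ|x_i - y_i|^3)^(1/3) = (|5 - 5|^3 + |-5 - 4|^3)^(1/3)
= (0^3 + 9^3)^(1/3) = (0 + 729)^(1/3) = (729)^(1/3) = 9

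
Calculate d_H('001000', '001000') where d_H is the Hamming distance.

Differing positions: none. Hamming distance = 0.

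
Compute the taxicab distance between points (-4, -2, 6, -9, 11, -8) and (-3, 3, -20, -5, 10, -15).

Σ|x_i - y_i| = |-4 - (-3)| + |-2 - 3| + |6 - (-20)| + |-9 - (-5)| + |11 - 10| + |-8 - (-15)| = 1 + 5 + 26 + 4 + 1 + 7 = 44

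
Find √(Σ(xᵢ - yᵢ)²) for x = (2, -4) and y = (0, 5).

√(Σ(x_i - y_i)²) = √((2 - 0)² + (-4 - 5)²)
= √(2² + (-9)²) = √(4 + 81) = √85 ≈ 9.2195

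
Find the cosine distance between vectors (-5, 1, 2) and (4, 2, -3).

With u = (-5, 1, 2), v = (4, 2, -3):
u·v = (-5)·4 + 1·2 + 2·(-3) = (-20) + 2 + (-6) = -24.
|u| = √((-5)² + 1² + 2²) = √30, |v| = √(4² + 2² + (-3)²) = √29, so |u||v| = √(30·29) = √870.
cos θ = (u·v)/(|u||v|) = -24/√870 ≈ -0.8137
Cosine distance = 1 - cos θ ≈ 1 - (-0.8137) = 1.8137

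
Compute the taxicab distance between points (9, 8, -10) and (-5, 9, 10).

Σ|x_i - y_i| = |9 - (-5)| + |8 - 9| + |-10 - 10| = 14 + 1 + 20 = 35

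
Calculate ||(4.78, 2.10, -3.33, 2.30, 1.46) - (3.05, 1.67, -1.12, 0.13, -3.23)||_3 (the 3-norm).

(Σ|x_i - y_i|^3)^(1/3) = (|4.78 - 3.05|^3 + |2.1 - 1.67|^3 + |-3.33 - (-1.12)|^3 + |2.3 - 0.13|^3 + |1.46 - (-3.23)|^3)^(1/3)
= (1.73^3 + 0.43^3 + 2.21^3 + 2.17^3 + 4.69^3)^(1/3) ≈ (5.1777 + 0.0795 + 10.7939 + 10.2183 + 103.1617)^(1/3) = (129.4311)^(1/3) ≈ 5.0584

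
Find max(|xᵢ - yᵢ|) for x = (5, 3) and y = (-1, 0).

max(|x_i - y_i|) = max(|5 - (-1)|, |3 - 0|) = max(6, 3) = 6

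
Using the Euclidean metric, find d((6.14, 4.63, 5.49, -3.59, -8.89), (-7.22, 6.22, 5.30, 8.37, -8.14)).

√(Σ(x_i - y_i)²) = √((6.14 - (-7.22))² + (4.63 - 6.22)² + (5.49 - 5.3)² + (-3.59 - 8.37)² + (-8.89 - (-8.14))²)
= √(13.36² + (-1.59)² + 0.19² + (-11.96)² + (-0.75)²) = √(178.4896 + 2.5281 + 0.0361 + 143.0416 + 0.5625) = √324.6579 ≈ 18.0183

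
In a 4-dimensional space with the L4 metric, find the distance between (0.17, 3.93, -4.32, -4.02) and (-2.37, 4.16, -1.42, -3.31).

(Σ|x_i - y_i|^4)^(1/4) = (|0.17 - (-2.37)|^4 + |3.93 - 4.16|^4 + |-4.32 - (-1.42)|^4 + |-4.02 - (-3.31)|^4)^(1/4)
= (2.54^4 + 0.23^4 + 2.9^4 + 0.71^4)^(1/4) ≈ (41.6231 + 0.0028 + 70.7281 + 0.2541)^(1/4) = (112.6081)^(1/4) ≈ 3.2576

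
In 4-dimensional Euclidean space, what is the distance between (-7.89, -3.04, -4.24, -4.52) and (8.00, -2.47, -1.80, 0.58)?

√(Σ(x_i - y_i)²) = √((-7.89 - 8)² + (-3.04 - (-2.47))² + (-4.24 - (-1.8))² + (-4.52 - 0.58)²)
= √((-15.89)² + (-0.57)² + (-2.44)² + (-5.1)²) = √(252.4921 + 0.3249 + 5.9536 + 26.01) = √284.7806 ≈ 16.8754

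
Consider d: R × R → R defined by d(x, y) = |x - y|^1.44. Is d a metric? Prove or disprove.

No. d(x,y) = |x-y|^1.44 fails the triangle inequality since p = 1.44 > 1. Counterexample: x = -1, y = 0, z = 2. d(x,z) = |-1 - 2|^1.44 = 3^1.44 ≈ 4.8647, but d(x,y) + d(y,z) = 1^1.44 + 2^1.44 ≈ 1 + 2.7132 = 3.7132. Since 4.8647 > 3.7132, the triangle inequality is violated.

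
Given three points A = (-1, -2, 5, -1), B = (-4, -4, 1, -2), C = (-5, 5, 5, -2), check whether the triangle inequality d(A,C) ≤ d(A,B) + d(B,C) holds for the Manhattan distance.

d(A,B) = 3 + 2 + 4 + 1 = 10, d(B,C) = 1 + 9 + 4 + 0 = 14, d(A,C) = 4 + 7 + 0 + 1 = 12.
d(A,C) = 12 ≤ 10 + 14 = 24. Triangle inequality is satisfied.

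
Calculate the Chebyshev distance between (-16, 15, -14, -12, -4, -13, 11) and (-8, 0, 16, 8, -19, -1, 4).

max(|x_i - y_i|) = max(|-16 - (-8)|, |15 - 0|, |-14 - 16|, |-12 - 8|, |-4 - (-19)|, |-13 - (-1)|, |11 - 4|) = max(8, 15, 30, 20, 15, 12, 7) = 30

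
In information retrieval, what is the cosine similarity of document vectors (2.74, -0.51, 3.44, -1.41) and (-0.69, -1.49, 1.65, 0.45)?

With u = (2.74, -0.51, 3.44, -1.41), v = (-0.69, -1.49, 1.65, 0.45):
u·v = 2.74·(-0.69) + (-0.51)·(-1.49) + 3.44·1.65 + (-1.41)·0.45 = (-1.8906) + 0.7599 + 5.676 + (-0.6345) = 3.9108.
|u| = √(2.74² + (-0.51)² + 3.44² + (-1.41)²) = √(7.5076 + 0.2601 + 11.8336 + 1.9881) = √21.5894, |v| = √((-0.69)² + (-1.49)² + 1.65² + 0.45²) = √(0.4761 + 2.2201 + 2.7225 + 0.2025) = √5.6212.
cos θ = (u·v)/(|u||v|) = 3.9108/(√21.5894·√5.6212) ≈ 0.355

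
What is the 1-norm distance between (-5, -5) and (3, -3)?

Σ|x_i - y_i| = |-5 - 3| + |-5 - (-3)| = 8 + 2 = 10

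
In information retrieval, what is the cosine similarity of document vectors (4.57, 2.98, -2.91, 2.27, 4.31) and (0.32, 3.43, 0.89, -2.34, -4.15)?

With u = (4.57, 2.98, -2.91, 2.27, 4.31), v = (0.32, 3.43, 0.89, -2.34, -4.15):
u·v = 4.57·0.32 + 2.98·3.43 + (-2.91)·0.89 + 2.27·(-2.34) + 4.31·(-4.15) = 1.4624 + 10.2214 + (-2.5899) + (-5.3118) + (-17.8865) = -14.1044.
|u| = √(4.57² + 2.98² + (-2.91)² + 2.27² + 4.31²) = √(20.8849 + 8.8804 + 8.4681 + 5.1529 + 18.5761) = √61.9624, |v| = √(0.32² + 3.43² + 0.89² + (-2.34)² + (-4.15)²) = √(0.1024 + 11.7649 + 0.7921 + 5.4756 + 17.2225) = √35.3575.
cos θ = (u·v)/(|u||v|) = -14.1044/(√61.9624·√35.3575) ≈ -0.3013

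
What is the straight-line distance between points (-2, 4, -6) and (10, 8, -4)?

√(Σ(x_i - y_i)²) = √((-2 - 10)² + (4 - 8)² + (-6 - (-4))²)
= √((-12)² + (-4)² + (-2)²) = √(144 + 16 + 4) = √164 ≈ 12.8062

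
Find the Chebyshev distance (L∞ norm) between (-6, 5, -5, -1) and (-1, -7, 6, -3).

max(|x_i - y_i|) = max(|-6 - (-1)|, |5 - (-7)|, |-5 - 6|, |-1 - (-3)|) = max(5, 12, 11, 2) = 12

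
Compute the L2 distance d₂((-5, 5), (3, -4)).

√(Σ(x_i - y_i)²) = √((-5 - 3)² + (5 - (-4))²)
= √((-8)² + 9²) = √(64 + 81) = √145 ≈ 12.0416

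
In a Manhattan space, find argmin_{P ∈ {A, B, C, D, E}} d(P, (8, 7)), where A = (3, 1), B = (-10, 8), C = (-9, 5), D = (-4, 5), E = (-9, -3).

Distances: d(A) = 11, d(B) = 19, d(C) = 19, d(D) = 14, d(E) = 27. Nearest: A = (3, 1) with distance 11.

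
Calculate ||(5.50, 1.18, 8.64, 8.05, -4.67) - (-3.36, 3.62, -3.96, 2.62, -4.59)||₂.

√(Σ(x_i - y_i)²) = √((5.5 - (-3.36))² + (1.18 - 3.62)² + (8.64 - (-3.96))² + (8.05 - 2.62)² + (-4.67 - (-4.59))²)
= √(8.86² + (-2.44)² + 12.6² + 5.43² + (-0.08)²) = √(78.4996 + 5.9536 + 158.76 + 29.4849 + 0.0064) = √272.7045 ≈ 16.5138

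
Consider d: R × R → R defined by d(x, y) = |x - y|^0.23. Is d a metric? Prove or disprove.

Yes. With 0 < p = 0.23 ≤ 1, d(x,y) = |x-y|^0.23 is a metric on R. Non-negativity and symmetry are immediate; |x-y|^0.23 = 0 ⟺ |x-y| = 0 ⟺ x = y. For the triangle inequality, the function t ↦ t^0.23 is subadditive on [0,∞) when p ≤ 1, so |x-z|^0.23 ≤ (|x-y| + |y-z|)^0.23 ≤ |x-y|^0.23 + |y-z|^0.23.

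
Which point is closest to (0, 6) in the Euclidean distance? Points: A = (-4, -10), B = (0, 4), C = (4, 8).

Distances: d(A) ≈ 16.4924, d(B) = 2, d(C) ≈ 4.4721. Nearest: B = (0, 4) with distance 2.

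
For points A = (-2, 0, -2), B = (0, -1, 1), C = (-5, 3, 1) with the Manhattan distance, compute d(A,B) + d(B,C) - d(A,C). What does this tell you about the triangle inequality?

d(A,B) = 2 + 1 + 3 = 6, d(B,C) = 5 + 4 + 0 = 9, d(A,C) = 3 + 3 + 3 = 9.
d(A,B) + d(B,C) - d(A,C) = 6 + 9 - 9 = 15 - 9 = 6. This is ≥ 0, so the triangle inequality holds for these points.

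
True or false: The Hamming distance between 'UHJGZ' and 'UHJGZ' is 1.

Differing positions: none. Hamming distance = 0, so the claim that d_H = 1 is false.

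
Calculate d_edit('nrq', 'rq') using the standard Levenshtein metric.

Let D[i][j] be the edit distance between the first i characters of 'nrq' and the first j characters of 'rq', with D[i][0] = i, D[0][j] = j, and D[i][j] = D[i-1][j-1] if the characters match, else 1 + min(D[i-1][j], D[i][j-1], D[i-1][j-1]). Filling the table (rows: prefixes of 'nrq', columns: prefixes of 'rq'):
     ε  r  q
  ε  0  1  2
  n  1  1  2
  r  2  1  2
  q  3  2  1
The bottom-right entry gives D[3][2] = 1, so no sequence of fewer than 1 edit works. Backtracking through the table gives one optimal edit sequence (1 edit):
  nrq → rq (del n @1)
Edit distance = 1.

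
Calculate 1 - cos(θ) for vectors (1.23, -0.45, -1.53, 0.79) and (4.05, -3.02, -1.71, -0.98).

With u = (1.23, -0.45, -1.53, 0.79), v = (4.05, -3.02, -1.71, -0.98):
u·v = 1.23·4.05 + (-0.45)·(-3.02) + (-1.53)·(-1.71) + 0.79·(-0.98) = 4.9815 + 1.359 + 2.6163 + (-0.7742) = 8.1826.
|u| = √(1.23² + (-0.45)² + (-1.53)² + 0.79²) = √(1.5129 + 0.2025 + 2.3409 + 0.6241) = √4.6804, |v| = √(4.05² + (-3.02)² + (-1.71)² + (-0.98)²) = √(16.4025 + 9.1204 + 2.9241 + 0.9604) = √29.4074.
cos θ = (u·v)/(|u||v|) = 8.1826/(√4.6804·√29.4074) ≈ 0.6975
Cosine distance = 1 - cos θ ≈ 1 - 0.6975 = 0.3025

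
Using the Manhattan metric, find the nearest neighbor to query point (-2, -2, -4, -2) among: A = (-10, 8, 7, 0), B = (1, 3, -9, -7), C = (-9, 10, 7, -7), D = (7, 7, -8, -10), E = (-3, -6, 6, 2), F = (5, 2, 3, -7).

Distances: d(A) = 31, d(B) = 18, d(C) = 35, d(D) = 30, d(E) = 19, d(F) = 23. Nearest: B = (1, 3, -9, -7) with distance 18.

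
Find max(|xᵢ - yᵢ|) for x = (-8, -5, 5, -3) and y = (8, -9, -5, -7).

max(|x_i - y_i|) = max(|-8 - 8|, |-5 - (-9)|, |5 - (-5)|, |-3 - (-7)|) = max(16, 4, 10, 4) = 16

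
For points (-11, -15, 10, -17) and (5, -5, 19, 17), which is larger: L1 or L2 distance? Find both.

L1 = |-11 - 5| + |-15 - (-5)| + |10 - 19| + |-17 - 17| = 16 + 10 + 9 + 34 = 69
L2 = √(16² + 10² + 9² + 34²) = √1593 ≈ 39.9124
L1 ≥ L2 always (equality iff movement is along one axis); L1 > L2 here.
Ratio L1/L2 = 69/√1593 ≈ 1.7288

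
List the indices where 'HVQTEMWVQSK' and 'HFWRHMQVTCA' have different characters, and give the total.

Differing positions: 2, 3, 4, 5, 7, 9, 10, 11. Hamming distance = 8.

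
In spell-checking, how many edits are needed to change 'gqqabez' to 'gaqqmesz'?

Let D[i][j] be the edit distance between the first i characters of 'gqqabez' and the first j characters of 'gaqqmesz', with D[i][0] = i, D[0][j] = j, and D[i][j] = D[i-1][j-1] if the characters match, else 1 + min(D[i-1][j], D[i][j-1], D[i-1][j-1]). Filling the table (rows: prefixes of 'gqqabez', columns: prefixes of 'gaqqmesz'):
     ε  g  a  q  q  m  e  s  z
  ε  0  1  2  3  4  5  6  7  8
  g  1  0  1  2  3  4  5  6  7
  q  2  1  1  1  2  3  4  5  6
  q  3  2  2  1  1  2  3  4  5
  a  4  3  2  2  2  2  3  4  5
  b  5  4  3  3  3  3  3  4  5
  e  6  5  4  4  4  4  3  4  5
  z  7  6  5  5  5  5  4  4  4
The bottom-right entry gives D[7][8] = 4, so no sequence of fewer than 4 edits works. Backtracking through the table gives one optimal edit sequence (4 edits):
  gqqabez → gaqqabez (ins a @2)
  gaqqabez → gaqqmbez (sub a→m @5)
  gaqqmbez → gaqqmeez (sub b→e @6)
  gaqqmeez → gaqqmesz (sub e→s @7)
Edit distance = 4.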